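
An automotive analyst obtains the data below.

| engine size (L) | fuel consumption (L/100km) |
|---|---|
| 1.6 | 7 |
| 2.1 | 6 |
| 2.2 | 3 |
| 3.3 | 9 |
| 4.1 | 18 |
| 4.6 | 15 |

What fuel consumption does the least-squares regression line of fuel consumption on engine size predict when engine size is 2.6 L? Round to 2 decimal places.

n = 6, Σx = 17.9, Σy = 58, Σxy = 202.9, Σx² = 60.67
Sxx = Σx² − (Σx)²/n = 60.67 − 53.401667 = 7.268333
Sxy = Σxy − (Σx)(Σy)/n = 202.9 − 173.033333 = 29.866667
b = Sxy/Sxx = 29.866667/7.268333 = 4.109149
a = ȳ − b·x̄ = 9.666667 − 4.109149·2.983333 = -2.592295
ŷ(2.6) = a + b·2.6 = -2.592295 + 4.109149·2.6 = 8.091493

8.09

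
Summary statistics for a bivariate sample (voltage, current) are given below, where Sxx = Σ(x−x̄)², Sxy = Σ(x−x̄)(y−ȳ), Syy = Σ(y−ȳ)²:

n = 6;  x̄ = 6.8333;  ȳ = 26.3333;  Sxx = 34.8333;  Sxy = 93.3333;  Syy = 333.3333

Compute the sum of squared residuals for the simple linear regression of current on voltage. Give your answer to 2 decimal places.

83.25

b = Sxy/Sxx = 93.3333/34.8333 = 2.679427
SSE = Syy − b·Sxy = 333.3333 − 2.679427·93.3333 = 83.253495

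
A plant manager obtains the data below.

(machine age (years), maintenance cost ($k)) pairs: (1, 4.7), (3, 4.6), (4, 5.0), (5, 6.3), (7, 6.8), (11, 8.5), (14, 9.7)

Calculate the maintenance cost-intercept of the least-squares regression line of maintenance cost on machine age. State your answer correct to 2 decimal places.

n = 7, Σx = 45, Σy = 45.6, Σxy = 346.9, Σx² = 417
Sxx = Σx² − (Σx)²/n = 417 − 289.285714 = 127.714286
Sxy = Σxy − (Σx)(Σy)/n = 346.9 − 293.142857 = 53.757143
b = Sxy/Sxx = 53.757143/127.714286 = 0.420917
a = ȳ − b·x̄ = 6.514286 − 0.420917·6.428571 = 3.808389

3.81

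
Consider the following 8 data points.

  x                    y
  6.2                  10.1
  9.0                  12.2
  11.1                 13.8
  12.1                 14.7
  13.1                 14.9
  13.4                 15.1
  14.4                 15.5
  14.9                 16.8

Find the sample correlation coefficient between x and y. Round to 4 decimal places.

n = 8, Σx = 94.2, Σy = 113.1, Σxy = 1374.52, Σx² = 1169.6, Σy² = 1629.89
Sxx = Σx² − (Σx)²/n = 1169.6 − 1109.205 = 60.395
Sxy = Σxy − (Σx)(Σy)/n = 1374.52 − 1331.7525 = 42.7675
Syy = Σy² − (Σy)²/n = 1629.89 − 1598.95125 = 30.93875
r = Sxy/√(Sxx·Syy) = 42.7675/√(1868.545806) = 42.7675/43.226679 = 0.989377

0.9894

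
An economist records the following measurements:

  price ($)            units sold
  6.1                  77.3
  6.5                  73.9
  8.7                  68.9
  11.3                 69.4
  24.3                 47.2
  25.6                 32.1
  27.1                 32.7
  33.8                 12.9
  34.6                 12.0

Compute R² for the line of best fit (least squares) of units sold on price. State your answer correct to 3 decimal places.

n = 9, Σx = 178, Σy = 426.4, Σxy = 6041.64, Σx² = 4602.7, Σy² = 25638.02
Sxx = Σx² − (Σx)²/n = 4602.7 − 3520.444444 = 1082.255556
Sxy = Σxy − (Σx)(Σy)/n = 6041.64 − 8433.244444 = -2391.604444
Syy = Σy² − (Σy)²/n = 25638.02 − 20201.884444 = 5436.135556
R² = Sxy²/(Sxx·Syy) = (-2391.604444)²/(1082.255556·5436.135556) = 0.972207

0.972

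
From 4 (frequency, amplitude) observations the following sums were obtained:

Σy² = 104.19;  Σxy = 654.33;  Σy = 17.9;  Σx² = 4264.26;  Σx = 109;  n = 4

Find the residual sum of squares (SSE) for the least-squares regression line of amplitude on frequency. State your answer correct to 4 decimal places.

Sxx = Σx² − (Σx)²/n = 4264.26 − 2970.25 = 1294.01
Sxy = Σxy − (Σx)(Σy)/n = 654.33 − 487.775 = 166.555
Syy = Σy² − (Σy)²/n = 104.19 − 80.1025 = 24.0875
b = Sxy/Sxx = 166.555/1294.01 = 0.128712
SSE = Syy − b·Sxy = 24.0875 − 0.128712·166.555 = 2.649823

2.6498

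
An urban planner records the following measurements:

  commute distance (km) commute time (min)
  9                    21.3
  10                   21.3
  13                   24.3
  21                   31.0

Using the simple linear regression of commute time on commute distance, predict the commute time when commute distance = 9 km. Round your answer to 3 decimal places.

n = 4, Σx = 53, Σy = 97.9, Σxy = 1371.6, Σx² = 791
Sxx = Σx² − (Σx)²/n = 791 − 702.25 = 88.75
Sxy = Σxy − (Σx)(Σy)/n = 1371.6 − 1297.175 = 74.425
b = Sxy/Sxx = 74.425/88.75 = 0.838592
a = ȳ − b·x̄ = 24.475 − 0.838592·13.25 = 13.363662
ŷ(9) = a + b·9 = 13.363662 + 0.838592·9 = 20.910986

20.911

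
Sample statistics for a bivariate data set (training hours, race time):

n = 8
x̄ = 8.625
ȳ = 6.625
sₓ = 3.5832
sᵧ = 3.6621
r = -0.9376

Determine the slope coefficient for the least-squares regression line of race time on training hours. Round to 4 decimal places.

b = r · sᵧ/sₓ = -0.9376 · 3.6621/3.5832 = -0.958245

-0.9582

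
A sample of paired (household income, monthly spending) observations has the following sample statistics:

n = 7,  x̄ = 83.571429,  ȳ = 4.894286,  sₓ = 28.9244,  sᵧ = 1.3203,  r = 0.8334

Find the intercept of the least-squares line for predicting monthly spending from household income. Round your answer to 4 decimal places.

b = r · sᵧ/sₓ = 0.8334 · 1.3203/28.9244 = 0.038042
a = ȳ − b·x̄ = 4.894286 − 0.038042·83.571429 = 1.715073

1.7151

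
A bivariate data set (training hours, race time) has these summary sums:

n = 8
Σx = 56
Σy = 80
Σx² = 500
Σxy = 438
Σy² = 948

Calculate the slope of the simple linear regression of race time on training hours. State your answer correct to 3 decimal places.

-1.130

Sxx = Σx² − (Σx)²/n = 500 − 392 = 108
Sxy = Σxy − (Σx)(Σy)/n = 438 − 560 = -122
b = Sxy/Sxx = -122/108 = -1.129630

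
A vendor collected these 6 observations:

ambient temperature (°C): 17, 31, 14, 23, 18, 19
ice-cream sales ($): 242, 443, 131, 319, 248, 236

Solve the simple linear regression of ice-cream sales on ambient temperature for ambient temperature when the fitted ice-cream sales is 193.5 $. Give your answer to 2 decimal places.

n = 6, Σx = 122, Σy = 1619, Σxy = 35966, Σx² = 2660
Sxx = Σx² − (Σx)²/n = 2660 − 2480.666667 = 179.333333
Sxy = Σxy − (Σx)(Σy)/n = 35966 − 32919.666667 = 3046.333333
b = Sxy/Sxx = 3046.333333/179.333333 = 16.986989
a = ȳ − b·x̄ = 269.833333 − 16.986989·20.333333 = -75.568773
Set a + b·x = 193.5: x = (193.5 − (-75.568773)) / 16.986989 = 15.839698

15.84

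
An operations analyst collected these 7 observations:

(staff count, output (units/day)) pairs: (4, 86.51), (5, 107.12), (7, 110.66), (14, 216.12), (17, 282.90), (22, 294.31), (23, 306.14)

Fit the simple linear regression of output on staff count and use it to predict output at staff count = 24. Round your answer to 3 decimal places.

n = 7, Σx = 92, Σy = 1403.76, Σxy = 23007.28, Σx² = 1588
Sxx = Σx² − (Σx)²/n = 1588 − 1209.142857 = 378.857143
Sxy = Σxy − (Σx)(Σy)/n = 23007.28 − 18449.417143 = 4557.862857
b = Sxy/Sxx = 4557.862857/378.857143 = 12.030558
a = ȳ − b·x̄ = 200.537143 − 12.030558·13.142857 = 42.421237
ŷ(24) = a + b·24 = 42.421237 + 12.030558·24 = 331.154630

331.155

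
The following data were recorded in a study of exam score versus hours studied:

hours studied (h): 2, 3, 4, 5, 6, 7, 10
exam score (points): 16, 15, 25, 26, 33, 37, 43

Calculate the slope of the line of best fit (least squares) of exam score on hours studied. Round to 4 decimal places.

3.7599

n = 7, Σx = 37, Σy = 195, Σxy = 1194, Σx² = 239
Sxx = Σx² − (Σx)²/n = 239 − 195.571429 = 43.428571
Sxy = Σxy − (Σx)(Σy)/n = 1194 − 1030.714286 = 163.285714
b = Sxy/Sxx = 163.285714/43.428571 = 3.759868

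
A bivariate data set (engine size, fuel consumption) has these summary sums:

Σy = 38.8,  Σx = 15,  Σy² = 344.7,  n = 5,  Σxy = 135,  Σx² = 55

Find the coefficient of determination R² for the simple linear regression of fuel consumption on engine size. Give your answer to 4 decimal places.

Sxx = Σx² − (Σx)²/n = 55 − 45 = 10
Sxy = Σxy − (Σx)(Σy)/n = 135 − 116.4 = 18.6
Syy = Σy² − (Σy)²/n = 344.7 − 301.088 = 43.612
R² = Sxy²/(Sxx·Syy) = (18.6)²/(10·43.612) = 0.793268

0.7933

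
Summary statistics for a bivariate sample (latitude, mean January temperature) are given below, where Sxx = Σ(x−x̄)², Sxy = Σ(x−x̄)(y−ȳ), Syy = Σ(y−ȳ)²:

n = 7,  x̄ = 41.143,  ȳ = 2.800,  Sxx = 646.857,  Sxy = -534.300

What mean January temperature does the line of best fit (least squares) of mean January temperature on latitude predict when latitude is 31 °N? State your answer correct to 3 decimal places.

b = Sxy/Sxx = -534.3/646.857 = -0.825994
a = ȳ − b·x̄ = 2.8 − (-0.825994)·41.143 = 36.783871
ŷ(31) = a + b·31 = 36.783871 + (-0.825994)·31 = 11.178057

11.178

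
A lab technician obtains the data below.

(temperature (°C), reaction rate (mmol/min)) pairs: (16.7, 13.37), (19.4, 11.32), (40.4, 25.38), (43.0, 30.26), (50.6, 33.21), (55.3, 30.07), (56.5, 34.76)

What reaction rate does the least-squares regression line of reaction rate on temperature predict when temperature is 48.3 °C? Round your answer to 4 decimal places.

n = 7, Σx = 281.9, Σy = 178.37, Σxy = 8076.656, Σx² = 12947.11
Sxx = Σx² − (Σx)²/n = 12947.11 − 11352.515714 = 1594.594286
Sxy = Σxy − (Σx)(Σy)/n = 8076.656 − 7183.214714 = 893.441286
b = Sxy/Sxx = 893.441286/1594.594286 = 0.560294
a = ȳ − b·x̄ = 25.481429 − 0.560294·40.271429 = 2.917597
ŷ(48.3) = a + b·48.3 = 2.917597 + 0.560294·48.3 = 29.979787

29.9798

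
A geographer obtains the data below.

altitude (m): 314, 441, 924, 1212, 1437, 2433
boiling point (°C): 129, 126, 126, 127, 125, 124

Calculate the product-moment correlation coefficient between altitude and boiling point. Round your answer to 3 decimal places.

n = 6, Σx = 6761, Σy = 757, Σxy = 847737, Σx² = 10600255, Σy² = 95523
Sxx = Σx² − (Σx)²/n = 10600255 − 7618520.166667 = 2981734.833333
Sxy = Σxy − (Σx)(Σy)/n = 847737 − 853012.833333 = -5275.833333
Syy = Σy² − (Σy)²/n = 95523 − 95508.166667 = 14.833333
r = Sxy/√(Sxx·Syy) = -5275.833333/√(44229066.694444) = -5275.833333/6650.493718 = -0.793299

-0.793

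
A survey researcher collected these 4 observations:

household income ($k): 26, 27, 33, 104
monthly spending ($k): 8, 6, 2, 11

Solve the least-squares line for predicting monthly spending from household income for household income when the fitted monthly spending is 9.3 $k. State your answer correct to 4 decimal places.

n = 4, Σx = 190, Σy = 27, Σxy = 1580, Σx² = 13310
Sxx = Σx² − (Σx)²/n = 13310 − 9025 = 4285
Sxy = Σxy − (Σx)(Σy)/n = 1580 − 1282.5 = 297.5
b = Sxy/Sxx = 297.5/4285 = 0.069428
a = ȳ − b·x̄ = 6.75 − 0.069428·47.5 = 3.452159
Set a + b·x = 9.3: x = (9.3 − 3.452159) / 0.069428 = 84.228571

84.2286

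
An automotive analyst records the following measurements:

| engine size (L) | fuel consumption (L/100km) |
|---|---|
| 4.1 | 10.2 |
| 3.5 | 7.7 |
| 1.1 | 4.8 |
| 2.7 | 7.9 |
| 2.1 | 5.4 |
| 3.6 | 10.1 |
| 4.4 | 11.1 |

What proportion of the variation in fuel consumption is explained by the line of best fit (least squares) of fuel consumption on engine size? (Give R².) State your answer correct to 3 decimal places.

n = 7, Σx = 21.5, Σy = 57.2, Σxy = 191.92, Σx² = 74.29, Σy² = 503.16
Sxx = Σx² − (Σx)²/n = 74.29 − 66.035714 = 8.254286
Sxy = Σxy − (Σx)(Σy)/n = 191.92 − 175.685714 = 16.234286
Syy = Σy² − (Σy)²/n = 503.16 − 467.405714 = 35.754286
R² = Sxy²/(Sxx·Syy) = (16.234286)²/(8.254286·35.754286) = 0.893015

0.893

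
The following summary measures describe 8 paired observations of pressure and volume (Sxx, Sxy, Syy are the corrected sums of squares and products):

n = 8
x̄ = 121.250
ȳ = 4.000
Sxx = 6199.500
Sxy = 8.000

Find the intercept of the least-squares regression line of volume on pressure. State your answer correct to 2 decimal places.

b = Sxy/Sxx = 8/6199.5 = 0.001290
a = ȳ − b·x̄ = 4 − 0.001290·121.25 = 3.843536

3.84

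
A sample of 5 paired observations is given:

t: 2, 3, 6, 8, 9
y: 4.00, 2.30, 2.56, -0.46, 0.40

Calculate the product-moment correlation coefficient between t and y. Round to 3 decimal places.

n = 5, Σx = 28, Σy = 8.8, Σxy = 30.18, Σx² = 194, Σy² = 28.2152
Sxx = Σx² − (Σx)²/n = 194 − 156.8 = 37.2
Sxy = Σxy − (Σx)(Σy)/n = 30.18 − 49.28 = -19.1
Syy = Σy² − (Σy)²/n = 28.2152 − 15.488 = 12.7272
r = Sxy/√(Sxx·Syy) = -19.1/√(473.45184) = -19.1/21.758949 = -0.877800

-0.878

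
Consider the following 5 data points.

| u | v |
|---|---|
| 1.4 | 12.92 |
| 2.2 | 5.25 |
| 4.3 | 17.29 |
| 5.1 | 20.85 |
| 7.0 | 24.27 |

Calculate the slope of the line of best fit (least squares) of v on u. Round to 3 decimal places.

2.852

n = 5, Σx = 20, Σy = 80.58, Σxy = 380.21, Σx² = 100.3
Sxx = Σx² − (Σx)²/n = 100.3 − 80 = 20.3
Sxy = Σxy − (Σx)(Σy)/n = 380.21 − 322.32 = 57.89
b = Sxy/Sxx = 57.89/20.3 = 2.851724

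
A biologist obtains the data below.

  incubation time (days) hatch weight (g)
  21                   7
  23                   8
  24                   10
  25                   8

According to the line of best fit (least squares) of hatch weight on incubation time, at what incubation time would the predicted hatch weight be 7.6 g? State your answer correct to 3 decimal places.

21.733

n = 4, Σx = 93, Σy = 33, Σxy = 771, Σx² = 2171
Sxx = Σx² − (Σx)²/n = 2171 − 2162.25 = 8.75
Sxy = Σxy − (Σx)(Σy)/n = 771 − 767.25 = 3.75
b = Sxy/Sxx = 3.75/8.75 = 0.428571
a = ȳ − b·x̄ = 8.25 − 0.428571·23.25 = -1.714286
Set a + b·x = 7.6: x = (7.6 − (-1.714286)) / 0.428571 = 21.733333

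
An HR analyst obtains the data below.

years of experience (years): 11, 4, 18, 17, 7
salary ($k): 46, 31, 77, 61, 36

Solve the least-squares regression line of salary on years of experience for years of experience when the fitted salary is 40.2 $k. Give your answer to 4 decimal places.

n = 5, Σx = 57, Σy = 251, Σxy = 3305, Σx² = 799
Sxx = Σx² − (Σx)²/n = 799 − 649.8 = 149.2
Sxy = Σxy − (Σx)(Σy)/n = 3305 − 2861.4 = 443.6
b = Sxy/Sxx = 443.6/149.2 = 2.973190
a = ȳ − b·x̄ = 50.2 − 2.973190·11.4 = 16.305630
Set a + b·x = 40.2: x = (40.2 − 16.305630) / 2.973190 = 8.036610

8.0366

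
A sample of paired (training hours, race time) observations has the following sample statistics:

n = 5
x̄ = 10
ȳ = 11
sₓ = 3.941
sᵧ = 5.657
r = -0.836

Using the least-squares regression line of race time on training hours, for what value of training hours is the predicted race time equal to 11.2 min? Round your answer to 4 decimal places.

9.8333

b = r · sᵧ/sₓ = -0.836 · 5.657/3.941 = -1.200013
a = ȳ − b·x̄ = 11 − (-1.200013)·10 = 23.000132
Set a + b·x = 11.2: x = (11.2 − 23.000132) / (-1.200013) = 9.833335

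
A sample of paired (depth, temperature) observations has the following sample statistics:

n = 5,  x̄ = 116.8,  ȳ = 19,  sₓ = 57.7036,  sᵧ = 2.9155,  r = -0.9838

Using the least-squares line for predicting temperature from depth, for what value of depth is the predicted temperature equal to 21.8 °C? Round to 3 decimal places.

60.470

b = r · sᵧ/sₓ = -0.9838 · 2.9155/57.7036 = -0.049707
a = ȳ − b·x̄ = 19 − (-0.049707)·116.8 = 24.805770
Set a + b·x = 21.8: x = (21.8 − 24.805770) / (-0.049707) = 60.469828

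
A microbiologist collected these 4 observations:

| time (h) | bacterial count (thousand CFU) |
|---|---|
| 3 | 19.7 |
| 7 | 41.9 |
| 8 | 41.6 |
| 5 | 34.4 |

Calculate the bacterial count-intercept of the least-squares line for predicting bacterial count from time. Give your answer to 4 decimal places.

8.6712

n = 4, Σx = 23, Σy = 137.6, Σxy = 857.2, Σx² = 147
Sxx = Σx² − (Σx)²/n = 147 − 132.25 = 14.75
Sxy = Σxy − (Σx)(Σy)/n = 857.2 − 791.2 = 66
b = Sxy/Sxx = 66/14.75 = 4.474576
a = ȳ − b·x̄ = 34.4 − 4.474576·5.75 = 8.671186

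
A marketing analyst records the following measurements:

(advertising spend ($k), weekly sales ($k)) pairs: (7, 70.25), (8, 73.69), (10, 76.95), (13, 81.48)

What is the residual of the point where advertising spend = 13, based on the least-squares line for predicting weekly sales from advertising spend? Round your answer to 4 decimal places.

-0.3617

n = 4, Σx = 38, Σy = 302.37, Σxy = 2910.01, Σx² = 382
Sxx = Σx² − (Σx)²/n = 382 − 361 = 21
Sxy = Σxy − (Σx)(Σy)/n = 2910.01 − 2872.515 = 37.495
b = Sxy/Sxx = 37.495/21 = 1.785476
a = ȳ − b·x̄ = 75.5925 − 1.785476·9.5 = 58.630476
ŷ(13) = 58.630476 + 1.785476·13 = 81.841667
residual = y − ŷ = 81.48 − 81.841667 = -0.361667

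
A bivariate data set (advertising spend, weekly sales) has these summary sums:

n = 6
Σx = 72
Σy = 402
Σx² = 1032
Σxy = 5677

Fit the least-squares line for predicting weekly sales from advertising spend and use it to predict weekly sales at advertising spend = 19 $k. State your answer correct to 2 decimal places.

102.54

Sxx = Σx² − (Σx)²/n = 1032 − 864 = 168
Sxy = Σxy − (Σx)(Σy)/n = 5677 − 4824 = 853
b = Sxy/Sxx = 853/168 = 5.077381
a = ȳ − b·x̄ = 67 − 5.077381·12 = 6.071429
ŷ(19) = a + b·19 = 6.071429 + 5.077381·19 = 102.541667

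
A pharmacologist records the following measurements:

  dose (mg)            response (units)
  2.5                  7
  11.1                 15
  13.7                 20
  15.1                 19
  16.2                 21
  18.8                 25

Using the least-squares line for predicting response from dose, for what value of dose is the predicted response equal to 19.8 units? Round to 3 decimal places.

n = 6, Σx = 77.4, Σy = 107, Σxy = 1555.1, Σx² = 1161.04
Sxx = Σx² − (Σx)²/n = 1161.04 − 998.46 = 162.58
Sxy = Σxy − (Σx)(Σy)/n = 1555.1 − 1380.3 = 174.8
b = Sxy/Sxx = 174.8/162.58 = 1.075163
a = ȳ − b·x̄ = 17.833333 − 1.075163·12.9 = 3.963731
Set a + b·x = 19.8: x = (19.8 − 3.963731) / 1.075163 = 14.729180

14.729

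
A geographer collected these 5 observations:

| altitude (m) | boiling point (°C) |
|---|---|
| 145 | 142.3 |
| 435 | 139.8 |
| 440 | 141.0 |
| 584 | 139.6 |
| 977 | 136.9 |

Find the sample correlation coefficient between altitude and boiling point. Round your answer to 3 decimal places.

n = 5, Σx = 2581, Σy = 699.6, Σxy = 358764.2, Σx² = 1699435, Σy² = 97904.1
Sxx = Σx² − (Σx)²/n = 1699435 − 1332312.2 = 367122.8
Sxy = Σxy − (Σx)(Σy)/n = 358764.2 − 361133.52 = -2369.32
Syy = Σy² − (Σy)²/n = 97904.1 − 97888.032 = 16.068
r = Sxy/√(Sxx·Syy) = -2369.32/√(5898929.1504) = -2369.32/2428.771119 = -0.975522

-0.976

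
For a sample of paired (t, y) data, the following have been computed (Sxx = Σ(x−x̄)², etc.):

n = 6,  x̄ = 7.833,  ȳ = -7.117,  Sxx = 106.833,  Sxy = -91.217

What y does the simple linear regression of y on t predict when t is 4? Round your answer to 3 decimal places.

b = Sxy/Sxx = -91.217/106.833 = -0.853828
a = ȳ − b·x̄ = -7.117 − (-0.853828)·7.833 = -0.428966
ŷ(4) = a + b·4 = -0.428966 + (-0.853828)·4 = -3.844278

-3.844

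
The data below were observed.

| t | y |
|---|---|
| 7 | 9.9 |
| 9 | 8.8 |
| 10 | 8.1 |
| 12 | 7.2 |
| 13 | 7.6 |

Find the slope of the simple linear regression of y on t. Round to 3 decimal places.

n = 5, Σx = 51, Σy = 41.6, Σxy = 414.7, Σx² = 543
Sxx = Σx² − (Σx)²/n = 543 − 520.2 = 22.8
Sxy = Σxy − (Σx)(Σy)/n = 414.7 − 424.32 = -9.62
b = Sxy/Sxx = -9.62/22.8 = -0.421930

-0.422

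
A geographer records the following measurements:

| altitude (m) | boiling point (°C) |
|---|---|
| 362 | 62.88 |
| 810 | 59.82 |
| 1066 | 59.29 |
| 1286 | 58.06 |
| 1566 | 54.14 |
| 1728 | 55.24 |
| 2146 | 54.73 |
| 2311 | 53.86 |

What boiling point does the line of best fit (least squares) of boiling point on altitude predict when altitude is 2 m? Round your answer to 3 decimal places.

63.796

n = 8, Σx = 11275, Σy = 458.02, Σxy = 631244.06, Σx² = 18961673
Sxx = Σx² − (Σx)²/n = 18961673 − 15890703.125 = 3070969.875
Sxy = Σxy − (Σx)(Σy)/n = 631244.06 − 645521.9375 = -14277.8775
b = Sxy/Sxx = -14277.8775/3070969.875 = -0.004649
a = ȳ − b·x̄ = 57.2525 − (-0.004649)·1409.375 = 63.805115
ŷ(2) = a + b·2 = 63.805115 + (-0.004649)·2 = 63.795816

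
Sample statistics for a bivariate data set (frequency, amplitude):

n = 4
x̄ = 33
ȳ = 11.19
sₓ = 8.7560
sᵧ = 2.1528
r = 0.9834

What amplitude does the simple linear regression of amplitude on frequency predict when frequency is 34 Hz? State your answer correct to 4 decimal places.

b = r · sᵧ/sₓ = 0.9834 · 2.1528/8.756 = 0.241784
a = ȳ − b·x̄ = 11.19 − 0.241784·33 = 3.211117
ŷ(34) = a + b·34 = 3.211117 + 0.241784·34 = 11.431784

11.4318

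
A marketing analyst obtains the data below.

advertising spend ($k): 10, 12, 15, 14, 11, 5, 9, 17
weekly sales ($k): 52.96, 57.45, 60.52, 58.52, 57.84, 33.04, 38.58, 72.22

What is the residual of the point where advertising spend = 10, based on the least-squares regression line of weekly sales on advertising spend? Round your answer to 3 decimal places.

4.122

n = 8, Σx = 93, Σy = 431.13, Σxy = 5322.48, Σx² = 1181
Sxx = Σx² − (Σx)²/n = 1181 − 1081.125 = 99.875
Sxy = Σxy − (Σx)(Σy)/n = 5322.48 − 5011.88625 = 310.59375
b = Sxy/Sxx = 310.59375/99.875 = 3.109825
a = ȳ − b·x̄ = 53.89125 − 3.109825·11.625 = 17.739537
ŷ(10) = 17.739537 + 3.109825·10 = 48.837785
residual = y − ŷ = 52.96 − 48.837785 = 4.122215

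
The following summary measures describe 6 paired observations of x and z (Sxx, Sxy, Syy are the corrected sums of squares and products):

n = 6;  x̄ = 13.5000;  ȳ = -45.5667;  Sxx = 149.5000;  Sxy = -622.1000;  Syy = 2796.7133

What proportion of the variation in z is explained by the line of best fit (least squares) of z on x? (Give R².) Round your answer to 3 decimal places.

R² = Sxy²/(Sxx·Syy) = (-622.1)²/(149.5·2796.7133) = 0.925617

0.926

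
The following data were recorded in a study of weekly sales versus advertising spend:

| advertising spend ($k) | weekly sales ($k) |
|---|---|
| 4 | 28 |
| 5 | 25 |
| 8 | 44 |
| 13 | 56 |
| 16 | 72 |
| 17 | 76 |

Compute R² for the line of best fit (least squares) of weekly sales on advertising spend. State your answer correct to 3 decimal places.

n = 6, Σx = 63, Σy = 301, Σxy = 3761, Σx² = 819, Σy² = 17441
Sxx = Σx² − (Σx)²/n = 819 − 661.5 = 157.5
Sxy = Σxy − (Σx)(Σy)/n = 3761 − 3160.5 = 600.5
Syy = Σy² − (Σy)²/n = 17441 − 15100.166667 = 2340.833333
R² = Sxy²/(Sxx·Syy) = (600.5)²/(157.5·2340.833333) = 0.978081

0.978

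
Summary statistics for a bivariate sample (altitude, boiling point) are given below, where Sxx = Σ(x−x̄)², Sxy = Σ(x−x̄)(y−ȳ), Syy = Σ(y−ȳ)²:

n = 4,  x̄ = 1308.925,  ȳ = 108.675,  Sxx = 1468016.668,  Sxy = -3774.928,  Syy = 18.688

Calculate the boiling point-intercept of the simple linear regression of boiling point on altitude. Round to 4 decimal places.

112.0408

b = Sxy/Sxx = -3774.928/1468016.668 = -0.002571
a = ȳ − b·x̄ = 108.675 − (-0.002571)·1308.925 = 112.040832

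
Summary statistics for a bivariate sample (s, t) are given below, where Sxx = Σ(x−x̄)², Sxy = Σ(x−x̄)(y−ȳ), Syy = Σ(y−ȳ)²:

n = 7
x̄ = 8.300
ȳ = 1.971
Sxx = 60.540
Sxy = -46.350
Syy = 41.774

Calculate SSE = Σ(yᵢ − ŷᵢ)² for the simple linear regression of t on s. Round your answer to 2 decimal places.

b = Sxy/Sxx = -46.35/60.54 = -0.765610
SSE = Syy − b·Sxy = 41.774 − (-0.765610)·(-46.35) = 6.287999

6.29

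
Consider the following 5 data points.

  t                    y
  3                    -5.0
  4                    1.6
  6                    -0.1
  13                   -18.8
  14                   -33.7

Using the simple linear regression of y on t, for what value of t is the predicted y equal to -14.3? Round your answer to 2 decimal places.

9.18

n = 5, Σx = 40, Σy = -56, Σxy = -725.4, Σx² = 426
Sxx = Σx² − (Σx)²/n = 426 − 320 = 106
Sxy = Σxy − (Σx)(Σy)/n = -725.4 − (-448) = -277.4
b = Sxy/Sxx = -277.4/106 = -2.616981
a = ȳ − b·x̄ = -11.2 − (-2.616981)·8 = 9.735849
Set a + b·x = -14.3: x = (-14.3 − 9.735849) / (-2.616981) = 9.184571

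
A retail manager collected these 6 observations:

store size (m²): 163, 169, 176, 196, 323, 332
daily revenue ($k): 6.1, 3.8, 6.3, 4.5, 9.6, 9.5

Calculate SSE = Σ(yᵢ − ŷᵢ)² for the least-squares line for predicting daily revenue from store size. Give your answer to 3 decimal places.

5.926

n = 6, Σx = 1359, Σy = 39.8, Σxy = 9882.1, Σx² = 339075, Σy² = 294
Sxx = Σx² − (Σx)²/n = 339075 − 307813.5 = 31261.5
Sxy = Σxy − (Σx)(Σy)/n = 9882.1 − 9014.7 = 867.4
Syy = Σy² − (Σy)²/n = 294 − 264.006667 = 29.993333
b = Sxy/Sxx = 867.4/31261.5 = 0.027747
SSE = Syy − b·Sxy = 29.993333 − 0.027747·867.4 = 5.925942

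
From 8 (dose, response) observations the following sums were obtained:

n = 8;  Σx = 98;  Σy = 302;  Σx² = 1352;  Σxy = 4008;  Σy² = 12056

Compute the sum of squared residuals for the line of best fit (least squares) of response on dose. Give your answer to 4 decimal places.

27.3003

Sxx = Σx² − (Σx)²/n = 1352 − 1200.5 = 151.5
Sxy = Σxy − (Σx)(Σy)/n = 4008 − 3699.5 = 308.5
Syy = Σy² − (Σy)²/n = 12056 − 11400.5 = 655.5
b = Sxy/Sxx = 308.5/151.5 = 2.036304
SSE = Syy − b·Sxy = 655.5 − 2.036304·308.5 = 27.300330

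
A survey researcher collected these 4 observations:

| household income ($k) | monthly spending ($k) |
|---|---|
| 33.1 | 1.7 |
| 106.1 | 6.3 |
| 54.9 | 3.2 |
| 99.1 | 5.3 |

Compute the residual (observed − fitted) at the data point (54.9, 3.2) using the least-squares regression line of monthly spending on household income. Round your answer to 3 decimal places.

0.151

n = 4, Σx = 293.2, Σy = 16.5, Σxy = 1425.61, Σx² = 25187.64
Sxx = Σx² − (Σx)²/n = 25187.64 − 21491.56 = 3696.08
Sxy = Σxy − (Σx)(Σy)/n = 1425.61 − 1209.45 = 216.16
b = Sxy/Sxx = 216.16/3696.08 = 0.058484
a = ȳ − b·x̄ = 4.125 − 0.058484·73.3 = -0.161847
ŷ(54.9) = -0.161847 + 0.058484·54.9 = 3.048902
residual = y − ŷ = 3.2 − 3.048902 = 0.151098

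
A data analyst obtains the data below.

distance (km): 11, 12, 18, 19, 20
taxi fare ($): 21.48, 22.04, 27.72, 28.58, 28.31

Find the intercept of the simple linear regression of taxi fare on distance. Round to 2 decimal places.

n = 5, Σx = 80, Σy = 128.13, Σxy = 2108.94, Σx² = 1350
Sxx = Σx² − (Σx)²/n = 1350 − 1280 = 70
Sxy = Σxy − (Σx)(Σy)/n = 2108.94 − 2050.08 = 58.86
b = Sxy/Sxx = 58.86/70 = 0.840857
a = ȳ − b·x̄ = 25.626 − 0.840857·16 = 12.172286

12.17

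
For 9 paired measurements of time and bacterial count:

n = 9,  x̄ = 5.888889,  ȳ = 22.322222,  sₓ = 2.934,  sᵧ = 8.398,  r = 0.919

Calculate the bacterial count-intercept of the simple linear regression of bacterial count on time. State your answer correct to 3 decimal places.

6.832

b = r · sᵧ/sₓ = 0.919 · 8.398/2.934 = 2.630457
a = ȳ − b·x̄ = 22.322222 − 2.630457·5.888889 = 6.831750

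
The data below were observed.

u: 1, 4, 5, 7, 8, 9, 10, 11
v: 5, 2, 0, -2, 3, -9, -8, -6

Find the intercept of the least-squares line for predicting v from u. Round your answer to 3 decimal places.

n = 8, Σx = 55, Σy = -15, Σxy = -204, Σx² = 457
Sxx = Σx² − (Σx)²/n = 457 − 378.125 = 78.875
Sxy = Σxy − (Σx)(Σy)/n = -204 − (-103.125) = -100.875
b = Sxy/Sxx = -100.875/78.875 = -1.278922
a = ȳ − b·x̄ = -1.875 − (-1.278922)·6.875 = 6.917591

6.918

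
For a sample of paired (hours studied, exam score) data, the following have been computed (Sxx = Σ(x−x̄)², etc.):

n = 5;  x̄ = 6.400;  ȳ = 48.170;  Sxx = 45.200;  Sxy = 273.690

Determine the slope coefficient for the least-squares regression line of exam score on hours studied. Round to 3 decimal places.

6.055

b = Sxy/Sxx = 273.69/45.2 = 6.055088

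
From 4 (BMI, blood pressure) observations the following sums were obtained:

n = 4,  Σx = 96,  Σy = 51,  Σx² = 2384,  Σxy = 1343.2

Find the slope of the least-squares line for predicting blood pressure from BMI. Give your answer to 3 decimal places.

1.490

Sxx = Σx² − (Σx)²/n = 2384 − 2304 = 80
Sxy = Σxy − (Σx)(Σy)/n = 1343.2 − 1224 = 119.2
b = Sxy/Sxx = 119.2/80 = 1.49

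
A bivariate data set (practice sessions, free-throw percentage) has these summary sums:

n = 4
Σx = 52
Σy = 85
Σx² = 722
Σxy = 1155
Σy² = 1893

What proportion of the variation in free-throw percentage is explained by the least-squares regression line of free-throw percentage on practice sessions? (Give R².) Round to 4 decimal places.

0.6265

Sxx = Σx² − (Σx)²/n = 722 − 676 = 46
Sxy = Σxy − (Σx)(Σy)/n = 1155 − 1105 = 50
Syy = Σy² − (Σy)²/n = 1893 − 1806.25 = 86.75
R² = Sxy²/(Sxx·Syy) = (50)²/(46·86.75) = 0.626488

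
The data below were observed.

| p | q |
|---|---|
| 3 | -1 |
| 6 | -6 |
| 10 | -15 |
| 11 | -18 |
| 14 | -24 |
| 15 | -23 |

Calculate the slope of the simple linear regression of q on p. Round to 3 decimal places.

n = 6, Σx = 59, Σy = -87, Σxy = -1068, Σx² = 687
Sxx = Σx² − (Σx)²/n = 687 − 580.166667 = 106.833333
Sxy = Σxy − (Σx)(Σy)/n = -1068 − (-855.5) = -212.5
b = Sxy/Sxx = -212.5/106.833333 = -1.989080

-1.989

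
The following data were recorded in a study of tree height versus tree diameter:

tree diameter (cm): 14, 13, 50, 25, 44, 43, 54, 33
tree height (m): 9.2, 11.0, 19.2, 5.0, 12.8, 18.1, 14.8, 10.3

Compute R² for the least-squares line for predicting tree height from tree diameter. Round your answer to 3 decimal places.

0.509

n = 8, Σx = 276, Σy = 100.4, Σxy = 3837.4, Σx² = 11280, Σy² = 1415.86
Sxx = Σx² − (Σx)²/n = 11280 − 9522 = 1758
Sxy = Σxy − (Σx)(Σy)/n = 3837.4 − 3463.8 = 373.6
Syy = Σy² − (Σy)²/n = 1415.86 − 1260.02 = 155.84
R² = Sxy²/(Sxx·Syy) = (373.6)²/(1758·155.84) = 0.509467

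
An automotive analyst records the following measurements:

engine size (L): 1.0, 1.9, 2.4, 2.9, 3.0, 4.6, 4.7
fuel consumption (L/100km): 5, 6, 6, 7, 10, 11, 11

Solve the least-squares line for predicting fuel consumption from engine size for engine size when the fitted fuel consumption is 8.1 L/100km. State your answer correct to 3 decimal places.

2.985

n = 7, Σx = 20.5, Σy = 56, Σxy = 183.4, Σx² = 71.03
Sxx = Σx² − (Σx)²/n = 71.03 − 60.035714 = 10.994286
Sxy = Σxy − (Σx)(Σy)/n = 183.4 − 164 = 19.4
b = Sxy/Sxx = 19.4/10.994286 = 1.764553
a = ȳ − b·x̄ = 8 − 1.764553·2.928571 = 2.832380
Set a + b·x = 8.1: x = (8.1 − 2.832380) / 1.764553 = 2.985243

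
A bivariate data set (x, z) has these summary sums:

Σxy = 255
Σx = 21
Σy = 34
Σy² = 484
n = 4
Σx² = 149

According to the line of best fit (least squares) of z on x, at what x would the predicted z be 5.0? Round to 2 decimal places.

3.48

Sxx = Σx² − (Σx)²/n = 149 − 110.25 = 38.75
Sxy = Σxy − (Σx)(Σy)/n = 255 − 178.5 = 76.5
b = Sxy/Sxx = 76.5/38.75 = 1.974194
a = ȳ − b·x̄ = 8.5 − 1.974194·5.25 = -1.864516
Set a + b·x = 5.0: x = (5.0 − (-1.864516)) / 1.974194 = 3.477124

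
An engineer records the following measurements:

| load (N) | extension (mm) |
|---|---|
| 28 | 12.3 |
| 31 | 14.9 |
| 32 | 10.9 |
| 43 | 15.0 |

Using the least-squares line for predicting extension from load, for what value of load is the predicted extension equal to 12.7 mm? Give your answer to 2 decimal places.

30.01

n = 4, Σx = 134, Σy = 53.1, Σxy = 1800.1, Σx² = 4618
Sxx = Σx² − (Σx)²/n = 4618 − 4489 = 129
Sxy = Σxy − (Σx)(Σy)/n = 1800.1 − 1778.85 = 21.25
b = Sxy/Sxx = 21.25/129 = 0.164729
a = ȳ − b·x̄ = 13.275 − 0.164729·33.5 = 7.756589
Set a + b·x = 12.7: x = (12.7 − 7.756589) / 0.164729 = 30.009412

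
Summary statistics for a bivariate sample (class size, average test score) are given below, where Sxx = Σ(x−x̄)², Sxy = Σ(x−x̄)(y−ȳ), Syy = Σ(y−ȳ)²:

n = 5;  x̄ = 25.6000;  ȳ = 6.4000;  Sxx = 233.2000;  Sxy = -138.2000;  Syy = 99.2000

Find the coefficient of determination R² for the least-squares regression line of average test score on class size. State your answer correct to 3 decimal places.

R² = Sxy²/(Sxx·Syy) = (-138.2)²/(233.2·99.2) = 0.825612

0.826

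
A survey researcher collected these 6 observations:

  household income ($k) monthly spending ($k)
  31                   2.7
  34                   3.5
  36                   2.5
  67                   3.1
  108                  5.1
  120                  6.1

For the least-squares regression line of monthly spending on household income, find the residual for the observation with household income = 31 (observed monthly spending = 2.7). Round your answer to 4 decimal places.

n = 6, Σx = 396, Σy = 23, Σxy = 1783.2, Σx² = 33966
Sxx = Σx² − (Σx)²/n = 33966 − 26136 = 7830
Sxy = Σxy − (Σx)(Σy)/n = 1783.2 − 1518 = 265.2
b = Sxy/Sxx = 265.2/7830 = 0.033870
a = ȳ − b·x̄ = 3.833333 − 0.033870·66 = 1.597931
ŷ(31) = 1.597931 + 0.033870·31 = 2.647893
residual = y − ŷ = 2.7 − 2.647893 = 0.052107

0.0521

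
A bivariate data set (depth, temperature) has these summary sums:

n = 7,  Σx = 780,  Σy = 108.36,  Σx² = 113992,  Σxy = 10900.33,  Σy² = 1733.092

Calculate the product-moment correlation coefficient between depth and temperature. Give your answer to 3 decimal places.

-0.956

Sxx = Σx² − (Σx)²/n = 113992 − 86914.285714 = 27077.714286
Sxy = Σxy − (Σx)(Σy)/n = 10900.33 − 12074.4 = -1174.07
Syy = Σy² − (Σy)²/n = 1733.092 − 1677.4128 = 55.6792
r = Sxy/√(Sxx·Syy) = -1174.07/√(1507665.469257) = -1174.07/1227.870298 = -0.956184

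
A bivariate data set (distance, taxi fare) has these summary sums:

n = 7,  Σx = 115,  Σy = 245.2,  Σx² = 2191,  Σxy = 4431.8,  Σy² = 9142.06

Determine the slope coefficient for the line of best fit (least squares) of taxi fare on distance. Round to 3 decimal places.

1.337

Sxx = Σx² − (Σx)²/n = 2191 − 1889.285714 = 301.714286
Sxy = Σxy − (Σx)(Σy)/n = 4431.8 − 4028.285714 = 403.514286
b = Sxy/Sxx = 403.514286/301.714286 = 1.337405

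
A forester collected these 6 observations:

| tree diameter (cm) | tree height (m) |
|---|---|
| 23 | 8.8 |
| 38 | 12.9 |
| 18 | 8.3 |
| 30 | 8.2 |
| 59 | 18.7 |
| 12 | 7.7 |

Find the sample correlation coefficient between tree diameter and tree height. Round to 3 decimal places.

0.948

n = 6, Σx = 180, Σy = 64.6, Σxy = 2283.7, Σx² = 6822, Σy² = 788.96
Sxx = Σx² − (Σx)²/n = 6822 − 5400 = 1422
Sxy = Σxy − (Σx)(Σy)/n = 2283.7 − 1938 = 345.7
Syy = Σy² − (Σy)²/n = 788.96 − 695.526667 = 93.433333
r = Sxy/√(Sxx·Syy) = 345.7/√(132862.2) = 345.7/364.502675 = 0.948416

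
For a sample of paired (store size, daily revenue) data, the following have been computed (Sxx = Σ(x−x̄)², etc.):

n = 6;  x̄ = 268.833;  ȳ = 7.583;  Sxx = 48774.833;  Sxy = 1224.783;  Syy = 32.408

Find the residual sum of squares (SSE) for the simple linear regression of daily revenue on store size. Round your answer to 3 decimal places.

1.653

b = Sxy/Sxx = 1224.783/48774.833 = 0.025111
SSE = Syy − b·Sxy = 32.408 − 0.025111·1224.783 = 1.652520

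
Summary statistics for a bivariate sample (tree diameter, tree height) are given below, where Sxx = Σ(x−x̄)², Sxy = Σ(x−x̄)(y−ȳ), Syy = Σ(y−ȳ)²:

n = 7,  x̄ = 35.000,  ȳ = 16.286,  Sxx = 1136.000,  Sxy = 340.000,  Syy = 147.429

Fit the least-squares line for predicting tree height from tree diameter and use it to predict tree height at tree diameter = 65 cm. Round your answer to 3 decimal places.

b = Sxy/Sxx = 340/1136 = 0.299296
a = ȳ − b·x̄ = 16.286 − 0.299296·35 = 5.810648
ŷ(65) = a + b·65 = 5.810648 + 0.299296·65 = 25.264873

25.265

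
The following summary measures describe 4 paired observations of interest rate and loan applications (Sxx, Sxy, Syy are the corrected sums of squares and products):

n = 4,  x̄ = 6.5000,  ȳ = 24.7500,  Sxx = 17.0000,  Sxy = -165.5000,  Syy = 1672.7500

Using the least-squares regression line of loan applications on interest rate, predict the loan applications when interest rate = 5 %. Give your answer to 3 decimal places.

39.353

b = Sxy/Sxx = -165.5/17 = -9.735294
a = ȳ − b·x̄ = 24.75 − (-9.735294)·6.5 = 88.029412
ŷ(5) = a + b·5 = 88.029412 + (-9.735294)·5 = 39.352941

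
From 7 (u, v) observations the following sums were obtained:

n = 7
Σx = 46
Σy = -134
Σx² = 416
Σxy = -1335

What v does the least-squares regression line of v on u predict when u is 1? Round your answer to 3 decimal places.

3.122

Sxx = Σx² − (Σx)²/n = 416 − 302.285714 = 113.714286
Sxy = Σxy − (Σx)(Σy)/n = -1335 − (-880.571429) = -454.428571
b = Sxy/Sxx = -454.428571/113.714286 = -3.996231
a = ȳ − b·x̄ = -19.142857 − (-3.996231)·6.571429 = 7.118090
ŷ(1) = a + b·1 = 7.118090 + (-3.996231)·1 = 3.121859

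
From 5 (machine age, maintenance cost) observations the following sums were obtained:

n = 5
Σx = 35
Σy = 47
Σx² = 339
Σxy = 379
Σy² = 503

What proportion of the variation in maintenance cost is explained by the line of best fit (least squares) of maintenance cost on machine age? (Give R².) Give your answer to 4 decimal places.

Sxx = Σx² − (Σx)²/n = 339 − 245 = 94
Sxy = Σxy − (Σx)(Σy)/n = 379 − 329 = 50
Syy = Σy² − (Σy)²/n = 503 − 441.8 = 61.2
R² = Sxy²/(Sxx·Syy) = (50)²/(94·61.2) = 0.434571

0.4346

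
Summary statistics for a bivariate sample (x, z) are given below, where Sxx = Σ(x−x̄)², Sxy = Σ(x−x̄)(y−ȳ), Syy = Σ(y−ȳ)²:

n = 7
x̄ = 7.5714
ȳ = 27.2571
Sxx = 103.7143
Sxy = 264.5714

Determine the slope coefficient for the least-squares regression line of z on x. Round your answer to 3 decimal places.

2.551

b = Sxy/Sxx = 264.5714/103.7143 = 2.550964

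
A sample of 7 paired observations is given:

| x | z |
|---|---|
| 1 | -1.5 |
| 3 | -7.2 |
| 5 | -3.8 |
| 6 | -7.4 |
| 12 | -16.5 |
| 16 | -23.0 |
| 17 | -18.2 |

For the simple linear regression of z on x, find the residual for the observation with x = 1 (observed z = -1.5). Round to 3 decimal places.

n = 7, Σx = 60, Σy = -77.6, Σxy = -961.9, Σx² = 760
Sxx = Σx² − (Σx)²/n = 760 − 514.285714 = 245.714286
Sxy = Σxy − (Σx)(Σy)/n = -961.9 − (-665.142857) = -296.757143
b = Sxy/Sxx = -296.757143/245.714286 = -1.207733
a = ȳ − b·x̄ = -11.085714 − (-1.207733)·8.571429 = -0.733721
ŷ(1) = -0.733721 + (-1.207733)·1 = -1.941453
residual = y − ŷ = -1.5 − (-1.941453) = 0.441453

0.441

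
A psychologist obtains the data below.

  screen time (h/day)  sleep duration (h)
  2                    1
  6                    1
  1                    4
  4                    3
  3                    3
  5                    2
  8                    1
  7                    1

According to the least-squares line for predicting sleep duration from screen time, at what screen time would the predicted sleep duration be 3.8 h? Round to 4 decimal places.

-0.9000

n = 8, Σx = 36, Σy = 16, Σxy = 58, Σx² = 204
Sxx = Σx² − (Σx)²/n = 204 − 162 = 42
Sxy = Σxy − (Σx)(Σy)/n = 58 − 72 = -14
b = Sxy/Sxx = -14/42 = -0.333333
a = ȳ − b·x̄ = 2 − (-0.333333)·4.5 = 3.5
Set a + b·x = 3.8: x = (3.8 − 3.5) / (-0.333333) = -0.9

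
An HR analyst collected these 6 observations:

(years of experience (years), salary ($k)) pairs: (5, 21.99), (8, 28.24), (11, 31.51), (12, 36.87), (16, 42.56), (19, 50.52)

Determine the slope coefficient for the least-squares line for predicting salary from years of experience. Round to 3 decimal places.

n = 6, Σx = 71, Σy = 211.69, Σxy = 2765.76, Σx² = 971
Sxx = Σx² − (Σx)²/n = 971 − 840.166667 = 130.833333
Sxy = Σxy − (Σx)(Σy)/n = 2765.76 − 2504.998333 = 260.761667
b = Sxy/Sxx = 260.761667/130.833333 = 1.993083

1.993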